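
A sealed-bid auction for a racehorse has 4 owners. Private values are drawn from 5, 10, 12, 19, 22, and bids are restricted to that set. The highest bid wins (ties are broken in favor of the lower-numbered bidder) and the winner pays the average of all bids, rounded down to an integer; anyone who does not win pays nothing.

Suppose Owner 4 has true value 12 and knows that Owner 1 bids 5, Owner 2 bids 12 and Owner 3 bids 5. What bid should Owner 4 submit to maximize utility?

Bid 5: loses, pays 0, utility 0.
Bid 10: loses, pays 0, utility 0.
Bid 12: loses, pays 0, utility 0.
Bid 19: wins, pays 10, utility 12 - 10 = 2.
Bid 22: wins, pays 11, utility 12 - 11 = 1.
The best choice is 19 with utility 2.

19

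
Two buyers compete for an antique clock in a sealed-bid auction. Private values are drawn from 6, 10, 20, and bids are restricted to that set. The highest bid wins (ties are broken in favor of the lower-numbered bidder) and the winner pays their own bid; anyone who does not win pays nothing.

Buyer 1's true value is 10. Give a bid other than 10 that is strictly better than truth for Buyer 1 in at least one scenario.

Suppose Buyer 2 bids 6.
Bid 10: wins, pays 10, utility 10 - 10 = 0.
Bid 6: wins, pays 6, utility 10 - 6 = 4.
So bidding 6 beats truth here (4 > 0).

6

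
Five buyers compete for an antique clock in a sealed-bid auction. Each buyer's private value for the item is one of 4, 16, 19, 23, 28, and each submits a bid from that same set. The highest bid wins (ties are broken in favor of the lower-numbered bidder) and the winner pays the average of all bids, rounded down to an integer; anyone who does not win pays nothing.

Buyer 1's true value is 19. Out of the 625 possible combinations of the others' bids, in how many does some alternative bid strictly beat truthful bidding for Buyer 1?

177

Others bid (4, 4, 4, 4): truth gives 12; bid 4 gives 15 > 12. Violating.
Others bid (4, 4, 4, 16): truth gives 10; bid 16 gives 11 > 10. Violating.
Others bid (4, 4, 4, 23): truth gives 0; bid 23 gives 8 > 0. Violating.
Others bid (4, 4, 4, 28): truth gives 0; bid 28 gives 6 > 0. Violating.
Others bid (4, 4, 4, 19): truth gives 9; no alternative beats it.
Others bid (4, 4, 16, 16): truth gives 8; no alternative beats it.
(Checking all 625 profiles: 177 have a profitable deviation, 448 do not.)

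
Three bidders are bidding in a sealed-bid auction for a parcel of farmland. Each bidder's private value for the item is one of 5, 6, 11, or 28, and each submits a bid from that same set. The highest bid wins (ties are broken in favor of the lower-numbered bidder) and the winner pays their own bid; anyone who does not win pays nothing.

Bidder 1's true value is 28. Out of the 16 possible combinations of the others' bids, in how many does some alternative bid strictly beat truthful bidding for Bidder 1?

9

Others bid (5, 5): truth gives 0; bid 5 gives 23 > 0. Violating.
Others bid (5, 6): truth gives 0; bid 6 gives 22 > 0. Violating.
Others bid (5, 11): truth gives 0; bid 11 gives 17 > 0. Violating.
Others bid (6, 5): truth gives 0; bid 6 gives 22 > 0. Violating.
Others bid (5, 28): truth gives 0; no alternative beats it.
Others bid (6, 28): truth gives 0; no alternative beats it.
(Checking all 16 profiles: 9 have a profitable deviation, 7 do not.)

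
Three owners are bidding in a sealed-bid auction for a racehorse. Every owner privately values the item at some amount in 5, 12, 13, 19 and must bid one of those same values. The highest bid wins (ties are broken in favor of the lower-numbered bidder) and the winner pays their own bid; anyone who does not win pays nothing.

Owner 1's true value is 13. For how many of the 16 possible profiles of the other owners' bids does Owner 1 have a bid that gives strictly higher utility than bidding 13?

4

Others bid (5, 5): truth gives 0; bid 5 gives 8 > 0. Violating.
Others bid (5, 12): truth gives 0; bid 12 gives 1 > 0. Violating.
Others bid (12, 5): truth gives 0; bid 12 gives 1 > 0. Violating.
Others bid (12, 12): truth gives 0; bid 12 gives 1 > 0. Violating.
Others bid (5, 13): truth gives 0; no alternative beats it.
Others bid (5, 19): truth gives 0; no alternative beats it.
(Checking all 16 profiles: 4 have a profitable deviation, 12 do not.)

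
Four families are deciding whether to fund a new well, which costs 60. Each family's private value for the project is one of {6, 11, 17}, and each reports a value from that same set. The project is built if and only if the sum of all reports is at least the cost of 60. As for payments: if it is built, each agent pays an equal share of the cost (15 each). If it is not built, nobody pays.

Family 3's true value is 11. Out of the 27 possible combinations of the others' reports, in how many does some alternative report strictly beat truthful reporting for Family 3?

Others report (17, 17, 17): truth gives -4; report 6 gives 0 > -4. Violating.
Others report (6, 6, 6): truth gives 0; no alternative beats it.
Others report (6, 6, 11): truth gives 0; no alternative beats it.
(Checking all 27 profiles: 1 has a profitable deviation, 26 do not.)

1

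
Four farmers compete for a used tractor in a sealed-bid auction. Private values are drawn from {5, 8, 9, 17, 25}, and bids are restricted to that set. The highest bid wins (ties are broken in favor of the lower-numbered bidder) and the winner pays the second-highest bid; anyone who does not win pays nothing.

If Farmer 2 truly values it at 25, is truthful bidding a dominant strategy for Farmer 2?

Yes

Check each profile of the others' bids and compare truth against every alternative bid.
Others bid (17, 5, 5): truth gives 8, best alternative gives 0.
Others bid (17, 5, 8): truth gives 8, best alternative gives 0.
Others bid (17, 5, 9): truth gives 8, best alternative gives 0.
Others bid (17, 5, 17): truth gives 8, best alternative gives 0.
Others bid (17, 8, 5): truth gives 8, best alternative gives 0.
Others bid (17, 8, 8): truth gives 8, best alternative gives 0.
(Remaining 119 profiles checked similarly; truth is weakly best in each.)
In every case the truthful bid is at least as good as any alternative, so it is a dominant strategy.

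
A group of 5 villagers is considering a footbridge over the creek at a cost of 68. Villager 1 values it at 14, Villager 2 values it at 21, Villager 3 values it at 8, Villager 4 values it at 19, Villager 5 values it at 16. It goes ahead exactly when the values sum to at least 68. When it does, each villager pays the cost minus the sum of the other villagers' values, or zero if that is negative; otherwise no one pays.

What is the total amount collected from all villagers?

30

Total value 78 ≥ cost 68, so it is built.
Villager 1: others sum to 64; max(0, 68 - 64) = 4.
Villager 2: others sum to 57; max(0, 68 - 57) = 11.
Villager 3: others sum to 70; max(0, 68 - 70) = 0.
Villager 4: others sum to 59; max(0, 68 - 59) = 9.
Villager 5: others sum to 62; max(0, 68 - 62) = 6.
Total collected = 4 + 11 + 0 + 9 + 6 = 30.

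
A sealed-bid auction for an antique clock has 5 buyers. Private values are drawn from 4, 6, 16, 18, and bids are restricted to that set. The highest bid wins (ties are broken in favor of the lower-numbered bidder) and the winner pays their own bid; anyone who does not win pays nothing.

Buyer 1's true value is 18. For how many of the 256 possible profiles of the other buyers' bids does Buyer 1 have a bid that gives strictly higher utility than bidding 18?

81

Others bid (4, 4, 4, 4): truth gives 0; bid 4 gives 14 > 0. Violating.
Others bid (4, 4, 4, 6): truth gives 0; bid 6 gives 12 > 0. Violating.
Others bid (4, 4, 4, 16): truth gives 0; bid 16 gives 2 > 0. Violating.
Others bid (4, 4, 6, 4): truth gives 0; bid 6 gives 12 > 0. Violating.
Others bid (4, 4, 4, 18): truth gives 0; no alternative beats it.
Others bid (4, 4, 6, 18): truth gives 0; no alternative beats it.
(Checking all 256 profiles: 81 have a profitable deviation, 175 do not.)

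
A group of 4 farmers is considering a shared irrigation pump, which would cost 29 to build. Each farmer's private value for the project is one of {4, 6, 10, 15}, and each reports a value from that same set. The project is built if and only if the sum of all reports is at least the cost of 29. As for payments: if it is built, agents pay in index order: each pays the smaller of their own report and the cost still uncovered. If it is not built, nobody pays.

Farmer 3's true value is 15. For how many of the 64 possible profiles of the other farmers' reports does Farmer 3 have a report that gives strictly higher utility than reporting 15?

41

Others report (4, 4, 15): truth gives 0; report 6 gives 9 > 0. Violating.
Others report (4, 6, 10): truth gives 0; report 10 gives 5 > 0. Violating.
Others report (4, 6, 15): truth gives 0; report 4 gives 11 > 0. Violating.
Others report (4, 10, 6): truth gives 0; report 10 gives 5 > 0. Violating.
Others report (4, 4, 4): truth gives 0; no alternative beats it.
Others report (4, 4, 6): truth gives 0; no alternative beats it.
(Checking all 64 profiles: 41 have a profitable deviation, 23 do not.)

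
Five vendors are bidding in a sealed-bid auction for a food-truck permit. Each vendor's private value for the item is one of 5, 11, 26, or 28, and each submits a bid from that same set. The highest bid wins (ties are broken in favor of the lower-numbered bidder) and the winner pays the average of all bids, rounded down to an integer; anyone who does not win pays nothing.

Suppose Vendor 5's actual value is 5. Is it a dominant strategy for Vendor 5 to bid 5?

Yes

Check each profile of the others' bids and compare truth against every alternative bid.
Others bid (5, 5, 5, 5): truth gives 0, best alternative gives -1.
Others bid (5, 5, 5, 11): truth gives 0, best alternative gives 0.
Others bid (5, 5, 5, 26): truth gives 0, best alternative gives 0.
Others bid (5, 5, 5, 28): truth gives 0, best alternative gives 0.
Others bid (5, 5, 11, 5): truth gives 0, best alternative gives 0.
Others bid (5, 5, 11, 11): truth gives 0, best alternative gives 0.
(Remaining 250 profiles checked similarly; truth is weakly best in each.)
In every case the truthful bid is at least as good as any alternative, so it is a dominant strategy.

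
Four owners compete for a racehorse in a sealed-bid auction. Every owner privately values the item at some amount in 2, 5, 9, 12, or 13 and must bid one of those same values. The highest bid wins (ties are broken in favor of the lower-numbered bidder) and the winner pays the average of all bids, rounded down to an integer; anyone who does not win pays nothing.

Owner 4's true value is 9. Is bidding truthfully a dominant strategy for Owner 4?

Consider the case where Owner 1 bids 2, Owner 2 bids 2 and Owner 3 bids 2.
Truthful bid 9: wins, pays 3, utility 9 - 3 = 6.
Bid 5 instead: wins, pays 2, utility 9 - 2 = 7.
Since 7 > 6, bidding 5 is strictly better here, so truthful bidding is not dominant.

No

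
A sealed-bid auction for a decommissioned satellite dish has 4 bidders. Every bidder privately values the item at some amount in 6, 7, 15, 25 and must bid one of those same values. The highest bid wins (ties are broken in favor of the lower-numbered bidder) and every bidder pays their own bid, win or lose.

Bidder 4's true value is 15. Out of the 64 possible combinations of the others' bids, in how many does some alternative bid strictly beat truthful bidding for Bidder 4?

Others bid (6, 6, 6): truth gives 0; bid 7 gives 8 > 0. Violating.
Others bid (6, 6, 15): truth gives -15; bid 6 gives -6 > -15. Violating.
Others bid (6, 6, 25): truth gives -15; bid 6 gives -6 > -15. Violating.
Others bid (6, 7, 15): truth gives -15; bid 6 gives -6 > -15. Violating.
Others bid (6, 6, 7): truth gives 0; no alternative beats it.
Others bid (6, 7, 6): truth gives 0; no alternative beats it.
(Checking all 64 profiles: 57 have a profitable deviation, 7 do not.)

57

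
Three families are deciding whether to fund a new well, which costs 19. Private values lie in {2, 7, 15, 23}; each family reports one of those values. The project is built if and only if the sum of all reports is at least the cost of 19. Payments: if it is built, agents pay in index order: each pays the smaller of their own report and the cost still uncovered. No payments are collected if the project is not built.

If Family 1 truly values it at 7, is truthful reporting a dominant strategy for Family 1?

No

Consider the case where Family 2 reports 2 and Family 3 reports 15.
Truthful report 7: project built, pays 7, utility 7 - 7 = 0.
Report 2 instead: project built, pays 2, utility 7 - 2 = 5.
Since 5 > 0, reporting 2 is strictly better here, so truthful reporting is not dominant.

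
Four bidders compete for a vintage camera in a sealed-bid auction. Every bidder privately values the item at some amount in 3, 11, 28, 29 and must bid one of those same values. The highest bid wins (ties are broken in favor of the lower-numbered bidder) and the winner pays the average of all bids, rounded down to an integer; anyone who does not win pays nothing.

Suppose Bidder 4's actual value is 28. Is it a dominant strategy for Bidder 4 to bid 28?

Consider the case where Bidder 1 bids 3, Bidder 2 bids 3 and Bidder 3 bids 3.
Truthful bid 28: wins, pays 9, utility 28 - 9 = 19.
Bid 11 instead: wins, pays 5, utility 28 - 5 = 23.
Since 23 > 19, bidding 11 is strictly better here, so truthful bidding is not dominant.

No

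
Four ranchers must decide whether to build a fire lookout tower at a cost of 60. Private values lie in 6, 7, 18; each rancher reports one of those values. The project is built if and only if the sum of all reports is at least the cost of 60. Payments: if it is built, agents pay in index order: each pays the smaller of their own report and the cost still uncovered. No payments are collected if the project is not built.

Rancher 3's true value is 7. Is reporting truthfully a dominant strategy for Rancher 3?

Consider the case where Rancher 1 reports 18, Rancher 2 reports 18 and Rancher 4 reports 18.
Truthful report 7: project built, pays 7, utility 7 - 7 = 0.
Report 6 instead: project built, pays 6, utility 7 - 6 = 1.
Since 1 > 0, reporting 6 is strictly better here, so truthful reporting is not dominant.

No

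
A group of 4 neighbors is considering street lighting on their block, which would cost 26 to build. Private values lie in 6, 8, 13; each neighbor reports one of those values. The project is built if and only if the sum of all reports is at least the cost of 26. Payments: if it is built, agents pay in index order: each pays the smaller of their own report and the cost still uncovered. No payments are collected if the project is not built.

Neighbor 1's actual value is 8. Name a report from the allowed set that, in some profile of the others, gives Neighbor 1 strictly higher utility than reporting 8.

6

Suppose Neighbor 2 reports 6, Neighbor 3 reports 6 and Neighbor 4 reports 8.
Report 8: project built, pays 8, utility 8 - 8 = 0.
Report 6: project built, pays 6, utility 8 - 6 = 2.
So reporting 6 beats truth here (2 > 0).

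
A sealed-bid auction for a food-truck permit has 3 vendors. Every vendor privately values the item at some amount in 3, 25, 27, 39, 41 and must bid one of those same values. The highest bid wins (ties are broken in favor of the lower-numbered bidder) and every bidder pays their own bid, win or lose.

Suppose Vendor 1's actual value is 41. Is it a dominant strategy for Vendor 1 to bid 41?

No

Consider the case where Vendor 2 bids 3 and Vendor 3 bids 3.
Truthful bid 41: wins, pays 41, utility 41 - 41 = 0.
Bid 3 instead: wins, pays 3, utility 41 - 3 = 38.
Since 38 > 0, bidding 3 is strictly better here, so truthful bidding is not dominant.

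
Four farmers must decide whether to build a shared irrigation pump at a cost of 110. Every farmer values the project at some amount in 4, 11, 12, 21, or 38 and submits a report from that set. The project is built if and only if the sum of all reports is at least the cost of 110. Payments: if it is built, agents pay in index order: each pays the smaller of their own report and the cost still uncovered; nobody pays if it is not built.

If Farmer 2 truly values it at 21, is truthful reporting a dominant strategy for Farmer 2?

No

Consider the case where Farmer 1 reports 38, Farmer 3 reports 38 and Farmer 4 reports 38.
Truthful report 21: project built, pays 21, utility 21 - 21 = 0.
Report 4 instead: project built, pays 4, utility 21 - 4 = 17.
Since 17 > 0, reporting 4 is strictly better here, so truthful reporting is not dominant.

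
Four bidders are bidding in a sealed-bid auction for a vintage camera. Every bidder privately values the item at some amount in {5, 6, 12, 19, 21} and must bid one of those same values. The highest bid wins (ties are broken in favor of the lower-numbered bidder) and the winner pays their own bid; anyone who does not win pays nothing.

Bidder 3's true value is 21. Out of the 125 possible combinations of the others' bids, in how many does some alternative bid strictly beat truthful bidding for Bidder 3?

36

Others bid (5, 5, 5): truth gives 0; bid 6 gives 15 > 0. Violating.
Others bid (5, 5, 6): truth gives 0; bid 6 gives 15 > 0. Violating.
Others bid (5, 5, 12): truth gives 0; bid 12 gives 9 > 0. Violating.
Others bid (5, 5, 19): truth gives 0; bid 19 gives 2 > 0. Violating.
Others bid (5, 5, 21): truth gives 0; no alternative beats it.
Others bid (5, 6, 21): truth gives 0; no alternative beats it.
(Checking all 125 profiles: 36 have a profitable deviation, 89 do not.)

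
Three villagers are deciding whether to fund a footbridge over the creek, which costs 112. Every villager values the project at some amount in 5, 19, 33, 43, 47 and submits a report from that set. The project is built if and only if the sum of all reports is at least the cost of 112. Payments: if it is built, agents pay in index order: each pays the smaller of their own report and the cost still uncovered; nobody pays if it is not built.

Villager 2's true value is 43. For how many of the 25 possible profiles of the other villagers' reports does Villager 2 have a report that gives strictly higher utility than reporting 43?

6

Others report (33, 47): truth gives 0; report 33 gives 10 > 0. Violating.
Others report (43, 43): truth gives 0; report 33 gives 10 > 0. Violating.
Others report (43, 47): truth gives 0; report 33 gives 10 > 0. Violating.
Others report (47, 33): truth gives 0; report 33 gives 10 > 0. Violating.
Others report (5, 5): truth gives 0; no alternative beats it.
Others report (5, 19): truth gives 0; no alternative beats it.
(Checking all 25 profiles: 6 have a profitable deviation, 19 do not.)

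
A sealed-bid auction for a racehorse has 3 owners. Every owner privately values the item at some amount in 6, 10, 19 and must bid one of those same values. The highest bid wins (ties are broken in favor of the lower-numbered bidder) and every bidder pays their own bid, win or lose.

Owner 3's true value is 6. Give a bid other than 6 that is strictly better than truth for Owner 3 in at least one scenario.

10

Suppose Owner 1 bids 6 and Owner 2 bids 6.
Bid 6: loses but pays 6, utility -6.
Bid 10: wins, pays 10, utility 6 - 10 = -4.
So bidding 10 beats truth here (-4 > -6).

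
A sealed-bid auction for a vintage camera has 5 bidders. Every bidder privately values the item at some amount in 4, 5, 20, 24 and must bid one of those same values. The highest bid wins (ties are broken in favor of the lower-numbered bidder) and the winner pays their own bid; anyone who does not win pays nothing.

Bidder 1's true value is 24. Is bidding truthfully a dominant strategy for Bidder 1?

Consider the case where Bidder 2 bids 4, Bidder 3 bids 4, Bidder 4 bids 4 and Bidder 5 bids 4.
Truthful bid 24: wins, pays 24, utility 24 - 24 = 0.
Bid 4 instead: wins, pays 4, utility 24 - 4 = 20.
Since 20 > 0, bidding 4 is strictly better here, so truthful bidding is not dominant.

No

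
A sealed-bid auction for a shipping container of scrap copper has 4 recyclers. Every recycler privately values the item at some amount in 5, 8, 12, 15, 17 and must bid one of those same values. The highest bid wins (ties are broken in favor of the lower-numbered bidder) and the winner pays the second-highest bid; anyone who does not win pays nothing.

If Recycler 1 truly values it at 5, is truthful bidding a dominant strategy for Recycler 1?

Check each profile of the others' bids and compare truth against every alternative bid.
Others bid (5, 5, 8): truth gives 0, best alternative gives -3.
Others bid (5, 8, 5): truth gives 0, best alternative gives -3.
Others bid (5, 8, 8): truth gives 0, best alternative gives -3.
Others bid (8, 5, 5): truth gives 0, best alternative gives -3.
Others bid (8, 5, 8): truth gives 0, best alternative gives -3.
Others bid (8, 8, 5): truth gives 0, best alternative gives -3.
(Remaining 119 profiles checked similarly; truth is weakly best in each.)
In every case the truthful bid is at least as good as any alternative, so it is a dominant strategy.

Yes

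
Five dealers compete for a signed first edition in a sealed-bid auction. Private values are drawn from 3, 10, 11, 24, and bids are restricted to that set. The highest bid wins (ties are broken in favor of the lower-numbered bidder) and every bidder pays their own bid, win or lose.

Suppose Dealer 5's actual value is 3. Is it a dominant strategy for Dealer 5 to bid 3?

Yes

Check each profile of the others' bids and compare truth against every alternative bid.
Others bid (3, 3, 3, 11): truth gives -3, best alternative gives -10.
Others bid (3, 3, 3, 24): truth gives -3, best alternative gives -10.
Others bid (3, 3, 10, 11): truth gives -3, best alternative gives -10.
Others bid (3, 3, 10, 24): truth gives -3, best alternative gives -10.
Others bid (3, 3, 11, 3): truth gives -3, best alternative gives -10.
Others bid (3, 3, 11, 10): truth gives -3, best alternative gives -10.
(Remaining 250 profiles checked similarly; truth is weakly best in each.)
In every case the truthful bid is at least as good as any alternative, so it is a dominant strategy.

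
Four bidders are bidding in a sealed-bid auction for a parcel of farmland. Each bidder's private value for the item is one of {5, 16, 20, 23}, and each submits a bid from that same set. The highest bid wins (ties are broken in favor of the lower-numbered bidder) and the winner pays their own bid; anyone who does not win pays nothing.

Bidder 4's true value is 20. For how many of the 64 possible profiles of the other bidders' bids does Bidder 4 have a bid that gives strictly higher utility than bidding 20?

Others bid (5, 5, 5): truth gives 0; bid 16 gives 4 > 0. Violating.
Others bid (5, 5, 16): truth gives 0; no alternative beats it.
Others bid (5, 5, 20): truth gives 0; no alternative beats it.
(Checking all 64 profiles: 1 has a profitable deviation, 63 do not.)

1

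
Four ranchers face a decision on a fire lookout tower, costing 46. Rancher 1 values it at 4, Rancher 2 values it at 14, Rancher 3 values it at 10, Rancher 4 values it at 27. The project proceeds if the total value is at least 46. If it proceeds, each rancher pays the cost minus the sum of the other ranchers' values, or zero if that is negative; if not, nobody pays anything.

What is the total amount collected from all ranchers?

Total value 55 ≥ cost 46, so it is built.
Rancher 1: others sum to 51; max(0, 46 - 51) = 0.
Rancher 2: others sum to 41; max(0, 46 - 41) = 5.
Rancher 3: others sum to 45; max(0, 46 - 45) = 1.
Rancher 4: others sum to 28; max(0, 46 - 28) = 18.
Total collected = 0 + 5 + 1 + 18 = 24.

24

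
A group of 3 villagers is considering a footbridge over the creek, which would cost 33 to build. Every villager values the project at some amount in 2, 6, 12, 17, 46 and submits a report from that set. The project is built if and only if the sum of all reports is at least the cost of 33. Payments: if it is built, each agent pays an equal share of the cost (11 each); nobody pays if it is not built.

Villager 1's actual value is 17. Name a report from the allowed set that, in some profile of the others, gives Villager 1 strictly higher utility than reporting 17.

Suppose Villager 2 reports 2 and Villager 3 reports 2.
Report 17: project not built, utility 0.
Report 46: project built, pays 11, utility 17 - 11 = 6.
So reporting 46 beats truth here (6 > 0).

46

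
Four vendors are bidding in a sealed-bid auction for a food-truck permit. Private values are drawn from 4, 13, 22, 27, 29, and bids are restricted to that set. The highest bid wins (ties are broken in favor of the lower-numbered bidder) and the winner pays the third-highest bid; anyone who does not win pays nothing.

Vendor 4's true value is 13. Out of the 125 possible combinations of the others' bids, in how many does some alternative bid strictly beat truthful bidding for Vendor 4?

Others bid (4, 4, 13): truth gives 0; bid 22 gives 9 > 0. Violating.
Others bid (4, 4, 22): truth gives 0; bid 27 gives 9 > 0. Violating.
Others bid (4, 4, 27): truth gives 0; bid 29 gives 9 > 0. Violating.
Others bid (4, 13, 4): truth gives 0; bid 22 gives 9 > 0. Violating.
Others bid (4, 4, 4): truth gives 9; no alternative beats it.
Others bid (4, 4, 29): truth gives 0; no alternative beats it.
(Checking all 125 profiles: 9 have a profitable deviation, 116 do not.)

9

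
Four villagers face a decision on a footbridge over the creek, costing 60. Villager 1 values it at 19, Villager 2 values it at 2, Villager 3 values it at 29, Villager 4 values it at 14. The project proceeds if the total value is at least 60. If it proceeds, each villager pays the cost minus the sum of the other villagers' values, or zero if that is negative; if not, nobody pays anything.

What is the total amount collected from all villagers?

Total value 64 ≥ cost 60, so it is built.
Villager 1: others sum to 45; max(0, 60 - 45) = 15.
Villager 2: others sum to 62; max(0, 60 - 62) = 0.
Villager 3: others sum to 35; max(0, 60 - 35) = 25.
Villager 4: others sum to 50; max(0, 60 - 50) = 10.
Total collected = 15 + 0 + 25 + 10 = 50.

50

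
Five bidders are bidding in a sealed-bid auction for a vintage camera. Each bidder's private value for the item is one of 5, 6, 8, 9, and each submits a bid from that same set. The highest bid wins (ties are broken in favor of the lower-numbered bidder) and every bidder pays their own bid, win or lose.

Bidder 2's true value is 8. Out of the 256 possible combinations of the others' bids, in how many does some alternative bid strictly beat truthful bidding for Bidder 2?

210

Others bid (5, 5, 5, 5): truth gives 0; bid 6 gives 2 > 0. Violating.
Others bid (5, 5, 5, 6): truth gives 0; bid 6 gives 2 > 0. Violating.
Others bid (5, 5, 5, 9): truth gives -8; bid 9 gives -1 > -8. Violating.
Others bid (5, 5, 6, 5): truth gives 0; bid 6 gives 2 > 0. Violating.
Others bid (5, 5, 5, 8): truth gives 0; no alternative beats it.
Others bid (5, 5, 6, 8): truth gives 0; no alternative beats it.
(Checking all 256 profiles: 210 have a profitable deviation, 46 do not.)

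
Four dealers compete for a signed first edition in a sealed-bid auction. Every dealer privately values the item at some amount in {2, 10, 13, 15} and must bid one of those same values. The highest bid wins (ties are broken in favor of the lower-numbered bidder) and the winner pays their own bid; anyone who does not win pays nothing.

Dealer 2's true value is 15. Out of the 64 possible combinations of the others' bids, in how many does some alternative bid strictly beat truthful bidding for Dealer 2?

18

Others bid (2, 2, 2): truth gives 0; bid 10 gives 5 > 0. Violating.
Others bid (2, 2, 10): truth gives 0; bid 10 gives 5 > 0. Violating.
Others bid (2, 2, 13): truth gives 0; bid 13 gives 2 > 0. Violating.
Others bid (2, 10, 2): truth gives 0; bid 10 gives 5 > 0. Violating.
Others bid (2, 2, 15): truth gives 0; no alternative beats it.
Others bid (2, 10, 15): truth gives 0; no alternative beats it.
(Checking all 64 profiles: 18 have a profitable deviation, 46 do not.)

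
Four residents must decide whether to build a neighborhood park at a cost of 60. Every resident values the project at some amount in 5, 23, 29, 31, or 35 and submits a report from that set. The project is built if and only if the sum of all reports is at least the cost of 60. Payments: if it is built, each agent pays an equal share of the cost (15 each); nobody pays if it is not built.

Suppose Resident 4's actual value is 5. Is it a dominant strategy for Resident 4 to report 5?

Yes

Check each profile of the others' reports and compare truth against every alternative report.
Others report (5, 5, 29): truth gives 0, best alternative gives -10.
Others report (5, 5, 31): truth gives 0, best alternative gives -10.
Others report (5, 5, 35): truth gives 0, best alternative gives -10.
Others report (5, 23, 23): truth gives 0, best alternative gives -10.
Others report (5, 29, 5): truth gives 0, best alternative gives -10.
Others report (5, 31, 5): truth gives 0, best alternative gives -10.
(Remaining 119 profiles checked similarly; truth is weakly best in each.)
In every case the truthful report is at least as good as any alternative, so it is a dominant strategy.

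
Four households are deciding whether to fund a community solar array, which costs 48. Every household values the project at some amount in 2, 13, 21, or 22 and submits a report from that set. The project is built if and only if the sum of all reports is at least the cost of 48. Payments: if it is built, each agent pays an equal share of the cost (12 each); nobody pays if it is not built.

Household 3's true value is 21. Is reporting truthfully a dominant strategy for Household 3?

No

Consider the case where Household 1 reports 2, Household 2 reports 2 and Household 4 reports 22.
Truthful report 21: project not built, utility 0.
Report 22 instead: project built, pays 12, utility 21 - 12 = 9.
Since 9 > 0, reporting 22 is strictly better here, so truthful reporting is not dominant.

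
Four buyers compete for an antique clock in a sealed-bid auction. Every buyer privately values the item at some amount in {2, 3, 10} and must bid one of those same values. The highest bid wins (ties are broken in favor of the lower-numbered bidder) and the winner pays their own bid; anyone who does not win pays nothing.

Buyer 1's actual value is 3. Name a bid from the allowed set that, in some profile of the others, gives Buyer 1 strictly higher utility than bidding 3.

2

Suppose Buyer 2 bids 2, Buyer 3 bids 2 and Buyer 4 bids 2.
Bid 3: wins, pays 3, utility 3 - 3 = 0.
Bid 2: wins, pays 2, utility 3 - 2 = 1.
So bidding 2 beats truth here (1 > 0).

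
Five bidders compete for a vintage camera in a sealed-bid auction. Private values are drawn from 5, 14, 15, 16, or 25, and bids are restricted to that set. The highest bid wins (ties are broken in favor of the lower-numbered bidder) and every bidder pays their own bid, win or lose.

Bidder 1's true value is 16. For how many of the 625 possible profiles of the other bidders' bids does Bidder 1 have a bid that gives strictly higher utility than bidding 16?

Others bid (5, 5, 5, 5): truth gives 0; bid 5 gives 11 > 0. Violating.
Others bid (5, 5, 5, 14): truth gives 0; bid 14 gives 2 > 0. Violating.
Others bid (5, 5, 5, 15): truth gives 0; bid 15 gives 1 > 0. Violating.
Others bid (5, 5, 5, 25): truth gives -16; bid 5 gives -5 > -16. Violating.
Others bid (5, 5, 5, 16): truth gives 0; no alternative beats it.
Others bid (5, 5, 14, 16): truth gives 0; no alternative beats it.
(Checking all 625 profiles: 450 have a profitable deviation, 175 do not.)

450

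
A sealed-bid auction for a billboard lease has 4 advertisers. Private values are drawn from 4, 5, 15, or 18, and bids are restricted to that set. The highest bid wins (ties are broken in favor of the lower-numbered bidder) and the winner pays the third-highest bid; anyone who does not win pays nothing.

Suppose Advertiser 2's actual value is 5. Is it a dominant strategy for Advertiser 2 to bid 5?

Consider the case where Advertiser 1 bids 4, Advertiser 3 bids 4 and Advertiser 4 bids 15.
Truthful bid 5: loses, pays 0, utility 0.
Bid 15 instead: wins, pays 4, utility 5 - 4 = 1.
Since 1 > 0, bidding 15 is strictly better here, so truthful bidding is not dominant.

No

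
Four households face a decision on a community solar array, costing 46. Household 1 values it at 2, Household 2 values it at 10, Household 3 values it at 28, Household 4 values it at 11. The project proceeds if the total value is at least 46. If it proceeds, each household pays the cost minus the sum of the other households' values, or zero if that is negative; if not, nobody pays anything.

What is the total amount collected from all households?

Total value 51 ≥ cost 46, so it is built.
Household 1: others sum to 49; max(0, 46 - 49) = 0.
Household 2: others sum to 41; max(0, 46 - 41) = 5.
Household 3: others sum to 23; max(0, 46 - 23) = 23.
Household 4: others sum to 40; max(0, 46 - 40) = 6.
Total collected = 0 + 5 + 23 + 6 = 34.

34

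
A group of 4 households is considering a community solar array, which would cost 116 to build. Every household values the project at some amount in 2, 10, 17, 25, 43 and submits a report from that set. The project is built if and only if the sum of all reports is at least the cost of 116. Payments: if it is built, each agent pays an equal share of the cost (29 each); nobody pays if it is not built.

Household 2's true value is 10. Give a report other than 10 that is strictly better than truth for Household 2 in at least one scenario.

2

Suppose Household 1 reports 25, Household 3 reports 43 and Household 4 reports 43.
Report 10: project built, pays 29, utility 10 - 29 = -19.
Report 2: project not built, utility 0.
So reporting 2 beats truth here (0 > -19).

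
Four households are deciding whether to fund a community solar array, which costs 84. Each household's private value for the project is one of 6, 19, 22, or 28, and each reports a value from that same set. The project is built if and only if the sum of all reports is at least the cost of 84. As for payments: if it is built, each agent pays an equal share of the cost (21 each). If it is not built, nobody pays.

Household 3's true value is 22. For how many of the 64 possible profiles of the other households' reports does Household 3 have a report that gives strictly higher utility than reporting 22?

Others report (6, 22, 28): truth gives 0; report 28 gives 1 > 0. Violating.
Others report (6, 28, 22): truth gives 0; report 28 gives 1 > 0. Violating.
Others report (19, 19, 19): truth gives 0; report 28 gives 1 > 0. Violating.
Others report (19, 19, 22): truth gives 0; report 28 gives 1 > 0. Violating.
Others report (6, 6, 6): truth gives 0; no alternative beats it.
Others report (6, 6, 19): truth gives 0; no alternative beats it.
(Checking all 64 profiles: 10 have a profitable deviation, 54 do not.)

10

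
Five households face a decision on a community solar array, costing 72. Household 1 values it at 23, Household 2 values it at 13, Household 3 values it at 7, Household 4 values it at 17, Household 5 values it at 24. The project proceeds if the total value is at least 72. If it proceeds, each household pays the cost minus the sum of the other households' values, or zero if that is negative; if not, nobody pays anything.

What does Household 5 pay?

12

Total value 84 ≥ cost 72, so the project is built.
The other households' values sum to 60.
Cost minus that sum is 72 - 60 = 12.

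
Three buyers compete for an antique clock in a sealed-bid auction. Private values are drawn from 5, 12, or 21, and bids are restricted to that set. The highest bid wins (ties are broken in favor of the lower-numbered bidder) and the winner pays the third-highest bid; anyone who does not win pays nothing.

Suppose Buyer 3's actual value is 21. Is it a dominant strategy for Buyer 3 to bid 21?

Check each profile of the others' bids and compare truth against every alternative bid.
Others bid (5, 12): truth gives 16, best alternative gives 0.
Others bid (12, 5): truth gives 16, best alternative gives 0.
Others bid (12, 12): truth gives 9, best alternative gives 0.
Others bid (5, 5): truth gives 16, best alternative gives 16.
Others bid (5, 21): truth gives 0, best alternative gives 0.
Others bid (12, 21): truth gives 0, best alternative gives 0.
(Remaining 3 profiles checked similarly; truth is weakly best in each.)
In every case the truthful bid is at least as good as any alternative, so it is a dominant strategy.

Yes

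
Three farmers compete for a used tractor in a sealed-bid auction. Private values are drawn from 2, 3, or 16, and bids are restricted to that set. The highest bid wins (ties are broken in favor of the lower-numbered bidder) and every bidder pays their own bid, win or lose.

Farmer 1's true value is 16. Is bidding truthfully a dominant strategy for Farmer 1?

No

Consider the case where Farmer 2 bids 2 and Farmer 3 bids 2.
Truthful bid 16: wins, pays 16, utility 16 - 16 = 0.
Bid 2 instead: wins, pays 2, utility 16 - 2 = 14.
Since 14 > 0, bidding 2 is strictly better here, so truthful bidding is not dominant.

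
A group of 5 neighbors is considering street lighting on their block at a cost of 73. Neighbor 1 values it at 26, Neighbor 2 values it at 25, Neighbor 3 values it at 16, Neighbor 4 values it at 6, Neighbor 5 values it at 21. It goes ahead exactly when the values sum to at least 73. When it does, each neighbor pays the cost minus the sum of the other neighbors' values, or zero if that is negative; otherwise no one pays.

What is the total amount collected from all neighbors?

Total value 94 ≥ cost 73, so it is built.
Neighbor 1: others sum to 68; max(0, 73 - 68) = 5.
Neighbor 2: others sum to 69; max(0, 73 - 69) = 4.
Neighbor 3: others sum to 78; max(0, 73 - 78) = 0.
Neighbor 4: others sum to 88; max(0, 73 - 88) = 0.
Neighbor 5: others sum to 73; max(0, 73 - 73) = 0.
Total collected = 5 + 4 + 0 + 0 + 0 = 9.

9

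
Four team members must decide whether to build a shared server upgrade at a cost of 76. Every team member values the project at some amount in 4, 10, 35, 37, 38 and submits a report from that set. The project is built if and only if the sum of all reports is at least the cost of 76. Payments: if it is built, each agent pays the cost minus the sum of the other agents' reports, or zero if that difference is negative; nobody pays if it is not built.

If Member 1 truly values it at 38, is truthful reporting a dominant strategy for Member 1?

Yes

Check each profile of the others' reports and compare truth against every alternative report.
Others report (4, 35, 37): truth gives 38, best alternative gives 38.
Others report (4, 35, 38): truth gives 38, best alternative gives 38.
Others report (4, 37, 35): truth gives 38, best alternative gives 38.
Others report (4, 37, 37): truth gives 38, best alternative gives 38.
Others report (4, 37, 38): truth gives 38, best alternative gives 38.
Others report (4, 38, 35): truth gives 38, best alternative gives 38.
(Remaining 119 profiles checked similarly; truth is weakly best in each.)
In every case the truthful report is at least as good as any alternative, so it is a dominant strategy.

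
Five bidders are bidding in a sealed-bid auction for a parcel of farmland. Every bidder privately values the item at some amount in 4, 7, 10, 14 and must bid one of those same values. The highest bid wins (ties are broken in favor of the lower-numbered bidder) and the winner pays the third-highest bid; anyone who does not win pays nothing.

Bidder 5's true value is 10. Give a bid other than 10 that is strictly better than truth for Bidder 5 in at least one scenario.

Suppose Bidder 1 bids 4, Bidder 2 bids 4, Bidder 3 bids 4 and Bidder 4 bids 10.
Bid 10: loses, pays 0, utility 0.
Bid 14: wins, pays 4, utility 10 - 4 = 6.
So bidding 14 beats truth here (6 > 0).

14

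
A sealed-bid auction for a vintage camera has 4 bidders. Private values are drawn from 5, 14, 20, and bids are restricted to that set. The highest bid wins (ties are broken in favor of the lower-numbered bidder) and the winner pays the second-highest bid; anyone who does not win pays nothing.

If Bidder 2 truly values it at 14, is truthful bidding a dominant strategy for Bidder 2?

Check each profile of the others' bids and compare truth against every alternative bid.
Others bid (5, 5, 5): truth gives 9, best alternative gives 9.
Others bid (5, 5, 14): truth gives 0, best alternative gives 0.
Others bid (5, 5, 20): truth gives 0, best alternative gives 0.
Others bid (5, 14, 5): truth gives 0, best alternative gives 0.
Others bid (5, 14, 14): truth gives 0, best alternative gives 0.
Others bid (5, 14, 20): truth gives 0, best alternative gives 0.
(Remaining 21 profiles checked similarly; truth is weakly best in each.)
In every case the truthful bid is at least as good as any alternative, so it is a dominant strategy.

Yes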